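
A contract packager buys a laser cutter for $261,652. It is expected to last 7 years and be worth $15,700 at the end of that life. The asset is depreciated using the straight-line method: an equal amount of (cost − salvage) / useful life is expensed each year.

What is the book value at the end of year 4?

$121,108

Depreciable base = $261,652 − $15,700 = $245,952.
Annual expense = $245,952 / 7 = $35,136.
End of year 1: book value $226,516.
End of year 2: book value $191,380.
End of year 3: book value $156,244.
End of year 4: book value $121,108.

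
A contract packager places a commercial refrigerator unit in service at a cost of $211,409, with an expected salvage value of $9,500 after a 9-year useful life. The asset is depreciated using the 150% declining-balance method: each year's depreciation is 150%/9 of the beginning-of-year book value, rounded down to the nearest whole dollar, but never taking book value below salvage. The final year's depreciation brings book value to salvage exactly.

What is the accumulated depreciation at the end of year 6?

Depreciable base = $211,409 − $9,500 = $201,909.
Year 1: ⌊$211,409 × 150%/9⌋ = $35,234. Book value $176,175.
Year 2: ⌊$176,175 × 150%/9⌋ = $29,362. Book value $146,813.
Year 3: ⌊$146,813 × 150%/9⌋ = $24,468. Book value $122,345.
Year 4: ⌊$122,345 × 150%/9⌋ = $20,390. Book value $101,955.
Year 5: ⌊$101,955 × 150%/9⌋ = $16,992. Book value $84,963.
Year 6: ⌊$84,963 × 150%/9⌋ = $14,160. Book value $70,803.
Accumulated through year 6 = $211,409 − $70,803 = $140,606.

$140,606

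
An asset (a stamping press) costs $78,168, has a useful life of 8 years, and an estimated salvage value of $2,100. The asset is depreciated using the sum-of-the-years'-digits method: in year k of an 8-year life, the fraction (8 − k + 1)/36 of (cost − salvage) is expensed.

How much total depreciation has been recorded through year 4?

Depreciable base = $78,168 − $2,100 = $76,068.
Sum of the years' digits = 8+7+6+5+4+3+2+1 = 36.
Year 1: $76,068 × 8/36 = $16,904. Book value $61,264.
Year 2: $76,068 × 7/36 = $14,791. Book value $46,473.
Year 3: $76,068 × 6/36 = $12,678. Book value $33,795.
Year 4: $76,068 × 5/36 = $10,565. Book value $23,230.
Accumulated through year 4 = $78,168 − $23,230 = $54,938.

$54,938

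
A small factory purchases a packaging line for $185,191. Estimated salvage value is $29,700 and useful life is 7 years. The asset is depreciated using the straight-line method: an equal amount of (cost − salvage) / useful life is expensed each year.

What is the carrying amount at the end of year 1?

Depreciable base = $185,191 − $29,700 = $155,491.
Annual expense = $155,491 / 7 = $22,213.
End of year 1: book value $162,978.

$162,978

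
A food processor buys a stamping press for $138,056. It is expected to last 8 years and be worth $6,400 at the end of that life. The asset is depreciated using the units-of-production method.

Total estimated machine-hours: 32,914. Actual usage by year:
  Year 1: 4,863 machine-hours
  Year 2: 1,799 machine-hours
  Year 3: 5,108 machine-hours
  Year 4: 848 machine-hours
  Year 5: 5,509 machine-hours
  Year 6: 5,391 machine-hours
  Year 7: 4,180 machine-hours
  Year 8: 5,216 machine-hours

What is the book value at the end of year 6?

Depreciable base = $138,056 − $6,400 = $131,656.
Rate = $131,656 / 32,914 machine-hours = $4 per machine-hour.
Year 1: 4,863 × $4 = $19,452. Book value $118,604.
Year 2: 1,799 × $4 = $7,196. Book value $111,408.
Year 3: 5,108 × $4 = $20,432. Book value $90,976.
Year 4: 848 × $4 = $3,392. Book value $87,584.
Year 5: 5,509 × $4 = $22,036. Book value $65,548.
Year 6: 5,391 × $4 = $21,564. Book value $43,984.

$43,984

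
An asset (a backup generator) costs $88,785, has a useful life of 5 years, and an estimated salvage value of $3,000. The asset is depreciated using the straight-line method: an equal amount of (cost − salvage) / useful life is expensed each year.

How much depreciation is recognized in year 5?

Depreciable base = $88,785 − $3,000 = $85,785.
Annual expense = $85,785 / 5 = $17,157.

$17,157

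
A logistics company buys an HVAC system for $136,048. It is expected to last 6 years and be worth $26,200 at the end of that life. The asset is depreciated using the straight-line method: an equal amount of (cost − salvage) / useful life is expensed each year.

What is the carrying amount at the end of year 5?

Depreciable base = $136,048 − $26,200 = $109,848.
Annual expense = $109,848 / 6 = $18,308.
End of year 1: book value $117,740.
End of year 2: book value $99,432.
End of year 3: book value $81,124.
End of year 4: book value $62,816.
End of year 5: book value $44,508.

$44,508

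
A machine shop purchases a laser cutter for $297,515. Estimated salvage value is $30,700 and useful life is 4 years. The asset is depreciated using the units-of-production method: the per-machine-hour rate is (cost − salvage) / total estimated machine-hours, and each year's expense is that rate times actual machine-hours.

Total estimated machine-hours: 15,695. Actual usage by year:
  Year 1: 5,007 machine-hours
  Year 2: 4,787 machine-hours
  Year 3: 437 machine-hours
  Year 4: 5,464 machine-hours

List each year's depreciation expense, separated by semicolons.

$85,119; $81,379; $7,429; $92,888

Depreciable base = $297,515 − $30,700 = $266,815.
Rate = $266,815 / 15,695 machine-hours = $17 per machine-hour.
Year 1: 5,007 × $17 = $85,119. Book value $212,396.
Year 2: 4,787 × $17 = $81,379. Book value $131,017.
Year 3: 437 × $17 = $7,429. Book value $123,588.
Year 4: 5,464 × $17 = $92,888. Book value $30,700.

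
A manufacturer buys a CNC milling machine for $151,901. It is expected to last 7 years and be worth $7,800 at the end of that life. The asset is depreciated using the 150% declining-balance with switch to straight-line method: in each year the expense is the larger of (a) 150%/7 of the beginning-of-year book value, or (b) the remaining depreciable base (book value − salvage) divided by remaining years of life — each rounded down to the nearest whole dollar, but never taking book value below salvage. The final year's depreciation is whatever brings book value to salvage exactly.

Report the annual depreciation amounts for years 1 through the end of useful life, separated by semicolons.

Depreciable base = $151,901 − $7,800 = $144,101.
Year 1: DB = ⌊$151,901 × 150%/7⌋ = $32,550; SL = ⌊$144,101/7⌋ = $20,585 → take DB $32,550. Book value $119,351.
Year 2: DB = ⌊$119,351 × 150%/7⌋ = $25,575; SL = ⌊$111,551/6⌋ = $18,591 → take DB $25,575. Book value $93,776.
Year 3: DB = ⌊$93,776 × 150%/7⌋ = $20,094; SL = ⌊$85,976/5⌋ = $17,195 → take DB $20,094. Book value $73,682.
Year 4: DB = ⌊$73,682 × 150%/7⌋ = $15,789; SL = ⌊$65,882/4⌋ = $16,470 → take SL $16,470. Book value $57,212.
Year 5: DB = ⌊$57,212 × 150%/7⌋ = $12,259; SL = ⌊$49,412/3⌋ = $16,470 → take SL $16,470. Book value $40,742.
Year 6: DB = ⌊$40,742 × 150%/7⌋ = $8,730; SL = ⌊$32,942/2⌋ = $16,471 → take SL $16,471. Book value $24,271.
Year 7 (final): $24,271 − $7,800 = $16,471. Book value $7,800.

$32,550; $25,575; $20,094; $16,470; $16,470; $16,471; $16,471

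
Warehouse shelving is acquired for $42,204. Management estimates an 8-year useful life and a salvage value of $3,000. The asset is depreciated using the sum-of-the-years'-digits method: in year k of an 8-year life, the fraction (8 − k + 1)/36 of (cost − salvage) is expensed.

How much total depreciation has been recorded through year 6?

Depreciable base = $42,204 − $3,000 = $39,204.
Sum of the years' digits = 8+7+6+5+4+3+2+1 = 36.
Year 1: $39,204 × 8/36 = $8,712. Book value $33,492.
Year 2: $39,204 × 7/36 = $7,623. Book value $25,869.
Year 3: $39,204 × 6/36 = $6,534. Book value $19,335.
Year 4: $39,204 × 5/36 = $5,445. Book value $13,890.
Year 5: $39,204 × 4/36 = $4,356. Book value $9,534.
Year 6: $39,204 × 3/36 = $3,267. Book value $6,267.
Accumulated through year 6 = $42,204 − $6,267 = $35,937.

$35,937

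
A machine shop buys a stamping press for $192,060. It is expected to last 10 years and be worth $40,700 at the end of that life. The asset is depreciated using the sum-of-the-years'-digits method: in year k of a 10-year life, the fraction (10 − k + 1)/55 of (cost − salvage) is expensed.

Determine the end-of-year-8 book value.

$48,956

Depreciable base = $192,060 − $40,700 = $151,360.
Sum of the years' digits = 10+9+8+7+6+5+4+3+2+1 = 55.
Year 1: $151,360 × 10/55 = $27,520. Book value $164,540.
Year 2: $151,360 × 9/55 = $24,768. Book value $139,772.
Year 3: $151,360 × 8/55 = $22,016. Book value $117,756.
Year 4: $151,360 × 7/55 = $19,264. Book value $98,492.
Year 5: $151,360 × 6/55 = $16,512. Book value $81,980.
Year 6: $151,360 × 5/55 = $13,760. Book value $68,220.
Year 7: $151,360 × 4/55 = $11,008. Book value $57,212.
Year 8: $151,360 × 3/55 = $8,256. Book value $48,956.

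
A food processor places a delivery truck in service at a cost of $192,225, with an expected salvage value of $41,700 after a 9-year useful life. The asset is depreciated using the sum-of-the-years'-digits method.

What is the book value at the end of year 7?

$51,735

Depreciable base = $192,225 − $41,700 = $150,525.
Sum of the years' digits = 9+8+7+6+5+4+3+2+1 = 45.
Year 1: $150,525 × 9/45 = $30,105. Book value $162,120.
Year 2: $150,525 × 8/45 = $26,760. Book value $135,360.
Year 3: $150,525 × 7/45 = $23,415. Book value $111,945.
Year 4: $150,525 × 6/45 = $20,070. Book value $91,875.
Year 5: $150,525 × 5/45 = $16,725. Book value $75,150.
Year 6: $150,525 × 4/45 = $13,380. Book value $61,770.
Year 7: $150,525 × 3/45 = $10,035. Book value $51,735.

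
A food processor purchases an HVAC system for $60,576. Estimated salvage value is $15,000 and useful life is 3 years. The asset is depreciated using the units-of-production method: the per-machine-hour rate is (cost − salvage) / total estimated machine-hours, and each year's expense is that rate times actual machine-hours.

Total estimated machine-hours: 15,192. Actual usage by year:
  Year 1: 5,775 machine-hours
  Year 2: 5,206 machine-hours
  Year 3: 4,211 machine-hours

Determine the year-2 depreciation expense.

Depreciable base = $60,576 − $15,000 = $45,576.
Rate = $45,576 / 15,192 machine-hours = $3 per machine-hour.
Year 1: 5,775 × $3 = $17,325. Book value $43,251.
Year 2: 5,206 × $3 = $15,618. Book value $27,633.

$15,618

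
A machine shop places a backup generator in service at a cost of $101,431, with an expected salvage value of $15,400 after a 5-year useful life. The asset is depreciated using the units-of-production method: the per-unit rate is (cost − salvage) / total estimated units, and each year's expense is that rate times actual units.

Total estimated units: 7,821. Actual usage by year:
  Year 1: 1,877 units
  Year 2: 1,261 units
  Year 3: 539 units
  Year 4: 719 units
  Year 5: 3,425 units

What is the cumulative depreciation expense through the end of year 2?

Depreciable base = $101,431 − $15,400 = $86,031.
Rate = $86,031 / 7,821 units = $11 per unit.
Year 1: 1,877 × $11 = $20,647. Book value $80,784.
Year 2: 1,261 × $11 = $13,871. Book value $66,913.
Accumulated through year 2 = $101,431 − $66,913 = $34,518.

$34,518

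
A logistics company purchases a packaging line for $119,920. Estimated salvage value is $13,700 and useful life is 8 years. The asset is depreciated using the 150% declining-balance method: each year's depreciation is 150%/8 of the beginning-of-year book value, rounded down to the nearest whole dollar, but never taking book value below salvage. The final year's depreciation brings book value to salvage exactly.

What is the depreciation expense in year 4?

Depreciable base = $119,920 − $13,700 = $106,220.
Year 1: ⌊$119,920 × 150%/8⌋ = $22,485. Book value $97,435.
Year 2: ⌊$97,435 × 150%/8⌋ = $18,269. Book value $79,166.
Year 3: ⌊$79,166 × 150%/8⌋ = $14,843. Book value $64,323.
Year 4: ⌊$64,323 × 150%/8⌋ = $12,060. Book value $52,263.

$12,060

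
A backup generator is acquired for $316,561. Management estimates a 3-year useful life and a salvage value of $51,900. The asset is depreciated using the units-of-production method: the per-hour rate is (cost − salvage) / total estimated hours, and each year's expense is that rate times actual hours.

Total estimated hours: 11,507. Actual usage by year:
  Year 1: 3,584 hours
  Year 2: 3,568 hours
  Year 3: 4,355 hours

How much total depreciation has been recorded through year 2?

Depreciable base = $316,561 − $51,900 = $264,661.
Rate = $264,661 / 11,507 hours = $23 per hour.
Year 1: 3,584 × $23 = $82,432. Book value $234,129.
Year 2: 3,568 × $23 = $82,064. Book value $152,065.
Accumulated through year 2 = $316,561 − $152,065 = $164,496.

$164,496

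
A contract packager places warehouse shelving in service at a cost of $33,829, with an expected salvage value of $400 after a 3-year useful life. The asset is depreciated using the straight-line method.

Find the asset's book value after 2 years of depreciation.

$11,543

Depreciable base = $33,829 − $400 = $33,429.
Annual expense = $33,429 / 3 = $11,143.
End of year 1: book value $22,686.
End of year 2: book value $11,543.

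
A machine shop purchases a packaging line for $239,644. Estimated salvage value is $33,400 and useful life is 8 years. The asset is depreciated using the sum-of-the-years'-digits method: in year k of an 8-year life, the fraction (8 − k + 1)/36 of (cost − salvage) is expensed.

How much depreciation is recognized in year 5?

Depreciable base = $239,644 − $33,400 = $206,244.
Sum of the years' digits = 8+7+6+5+4+3+2+1 = 36.
Year 1: $206,244 × 8/36 = $45,832. Book value $193,812.
Year 2: $206,244 × 7/36 = $40,103. Book value $153,709.
Year 3: $206,244 × 6/36 = $34,374. Book value $119,335.
Year 4: $206,244 × 5/36 = $28,645. Book value $90,690.
Year 5: $206,244 × 4/36 = $22,916. Book value $67,774.

$22,916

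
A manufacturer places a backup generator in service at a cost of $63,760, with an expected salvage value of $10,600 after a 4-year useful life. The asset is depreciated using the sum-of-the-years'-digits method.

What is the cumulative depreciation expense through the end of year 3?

Depreciable base = $63,760 − $10,600 = $53,160.
Sum of the years' digits = 4+3+2+1 = 10.
Year 1: $53,160 × 4/10 = $21,264. Book value $42,496.
Year 2: $53,160 × 3/10 = $15,948. Book value $26,548.
Year 3: $53,160 × 2/10 = $10,632. Book value $15,916.
Accumulated through year 3 = $63,760 − $15,916 = $47,844.

$47,844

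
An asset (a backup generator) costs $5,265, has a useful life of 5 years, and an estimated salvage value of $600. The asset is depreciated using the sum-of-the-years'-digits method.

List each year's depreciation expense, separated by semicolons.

Depreciable base = $5,265 − $600 = $4,665.
Sum of the years' digits = 5+4+3+2+1 = 15.
Year 1: $4,665 × 5/15 = $1,555. Book value $3,710.
Year 2: $4,665 × 4/15 = $1,244. Book value $2,466.
Year 3: $4,665 × 3/15 = $933. Book value $1,533.
Year 4: $4,665 × 2/15 = $622. Book value $911.
Year 5: $4,665 × 1/15 = $311. Book value $600.

$1,555; $1,244; $933; $622; $311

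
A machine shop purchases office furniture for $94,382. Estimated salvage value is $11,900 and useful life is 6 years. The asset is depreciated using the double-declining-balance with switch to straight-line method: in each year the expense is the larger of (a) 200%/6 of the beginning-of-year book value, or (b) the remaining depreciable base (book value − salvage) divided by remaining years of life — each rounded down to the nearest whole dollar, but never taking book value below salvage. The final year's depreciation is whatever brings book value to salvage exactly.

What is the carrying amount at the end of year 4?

Depreciable base = $94,382 − $11,900 = $82,482.
Year 1: DB = ⌊$94,382 × 200%/6⌋ = $31,460; SL = ⌊$82,482/6⌋ = $13,747 → take DB $31,460. Book value $62,922.
Year 2: DB = ⌊$62,922 × 200%/6⌋ = $20,974; SL = ⌊$51,022/5⌋ = $10,204 → take DB $20,974. Book value $41,948.
Year 3: DB = ⌊$41,948 × 200%/6⌋ = $13,982; SL = ⌊$30,048/4⌋ = $7,512 → take DB $13,982. Book value $27,966.
Year 4: DB = ⌊$27,966 × 200%/6⌋ = $9,322; SL = ⌊$16,066/3⌋ = $5,355 → take DB $9,322. Book value $18,644.

$18,644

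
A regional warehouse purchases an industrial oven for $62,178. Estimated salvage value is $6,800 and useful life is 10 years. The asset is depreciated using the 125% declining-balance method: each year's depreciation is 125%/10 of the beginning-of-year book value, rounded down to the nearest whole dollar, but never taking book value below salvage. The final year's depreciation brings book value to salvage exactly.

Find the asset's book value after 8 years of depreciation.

$21,367

Depreciable base = $62,178 − $6,800 = $55,378.
Year 1: ⌊$62,178 × 125%/10⌋ = $7,772. Book value $54,406.
Year 2: ⌊$54,406 × 125%/10⌋ = $6,800. Book value $47,606.
Year 3: ⌊$47,606 × 125%/10⌋ = $5,950. Book value $41,656.
Year 4: ⌊$41,656 × 125%/10⌋ = $5,207. Book value $36,449.
Year 5: ⌊$36,449 × 125%/10⌋ = $4,556. Book value $31,893.
Year 6: ⌊$31,893 × 125%/10⌋ = $3,986. Book value $27,907.
Year 7: ⌊$27,907 × 125%/10⌋ = $3,488. Book value $24,419.
Year 8: ⌊$24,419 × 125%/10⌋ = $3,052. Book value $21,367.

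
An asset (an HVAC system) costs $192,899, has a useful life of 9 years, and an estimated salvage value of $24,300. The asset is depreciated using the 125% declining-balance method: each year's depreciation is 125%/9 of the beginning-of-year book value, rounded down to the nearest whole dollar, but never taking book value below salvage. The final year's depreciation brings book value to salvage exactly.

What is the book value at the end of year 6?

Depreciable base = $192,899 − $24,300 = $168,599.
Year 1: ⌊$192,899 × 125%/9⌋ = $26,791. Book value $166,108.
Year 2: ⌊$166,108 × 125%/9⌋ = $23,070. Book value $143,038.
Year 3: ⌊$143,038 × 125%/9⌋ = $19,866. Book value $123,172.
Year 4: ⌊$123,172 × 125%/9⌋ = $17,107. Book value $106,065.
Year 5: ⌊$106,065 × 125%/9⌋ = $14,731. Book value $91,334.
Year 6: ⌊$91,334 × 125%/9⌋ = $12,685. Book value $78,649.

$78,649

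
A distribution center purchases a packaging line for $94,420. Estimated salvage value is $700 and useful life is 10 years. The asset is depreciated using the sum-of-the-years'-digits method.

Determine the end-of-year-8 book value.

Depreciable base = $94,420 − $700 = $93,720.
Sum of the years' digits = 10+9+8+7+6+5+4+3+2+1 = 55.
Year 1: $93,720 × 10/55 = $17,040. Book value $77,380.
Year 2: $93,720 × 9/55 = $15,336. Book value $62,044.
Year 3: $93,720 × 8/55 = $13,632. Book value $48,412.
Year 4: $93,720 × 7/55 = $11,928. Book value $36,484.
Year 5: $93,720 × 6/55 = $10,224. Book value $26,260.
Year 6: $93,720 × 5/55 = $8,520. Book value $17,740.
Year 7: $93,720 × 4/55 = $6,816. Book value $10,924.
Year 8: $93,720 × 3/55 = $5,112. Book value $5,812.

$5,812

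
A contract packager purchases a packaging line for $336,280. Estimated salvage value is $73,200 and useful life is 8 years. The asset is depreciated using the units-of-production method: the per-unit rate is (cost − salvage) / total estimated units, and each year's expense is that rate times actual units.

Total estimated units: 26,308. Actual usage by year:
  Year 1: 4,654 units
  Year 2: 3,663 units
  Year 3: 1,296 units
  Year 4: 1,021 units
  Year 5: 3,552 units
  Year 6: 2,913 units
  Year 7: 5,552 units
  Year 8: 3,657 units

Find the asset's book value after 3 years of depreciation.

$240,150

Depreciable base = $336,280 − $73,200 = $263,080.
Rate = $263,080 / 26,308 units = $10 per unit.
Year 1: 4,654 × $10 = $46,540. Book value $289,740.
Year 2: 3,663 × $10 = $36,630. Book value $253,110.
Year 3: 1,296 × $10 = $12,960. Book value $240,150.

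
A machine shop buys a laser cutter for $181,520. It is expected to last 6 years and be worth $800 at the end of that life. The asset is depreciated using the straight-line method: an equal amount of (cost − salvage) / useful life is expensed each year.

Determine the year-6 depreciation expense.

Depreciable base = $181,520 − $800 = $180,720.
Annual expense = $180,720 / 6 = $30,120.

$30,120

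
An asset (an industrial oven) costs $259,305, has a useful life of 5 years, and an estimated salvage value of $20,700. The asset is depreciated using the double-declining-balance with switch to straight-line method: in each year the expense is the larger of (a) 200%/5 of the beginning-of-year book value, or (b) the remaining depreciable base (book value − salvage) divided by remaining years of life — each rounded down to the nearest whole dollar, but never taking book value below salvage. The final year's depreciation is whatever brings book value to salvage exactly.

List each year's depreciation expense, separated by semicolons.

$103,722; $62,233; $37,340; $22,404; $12,906

Depreciable base = $259,305 − $20,700 = $238,605.
Year 1: DB = ⌊$259,305 × 200%/5⌋ = $103,722; SL = ⌊$238,605/5⌋ = $47,721 → take DB $103,722. Book value $155,583.
Year 2: DB = ⌊$155,583 × 200%/5⌋ = $62,233; SL = ⌊$134,883/4⌋ = $33,720 → take DB $62,233. Book value $93,350.
Year 3: DB = ⌊$93,350 × 200%/5⌋ = $37,340; SL = ⌊$72,650/3⌋ = $24,216 → take DB $37,340. Book value $56,010.
Year 4: DB = ⌊$56,010 × 200%/5⌋ = $22,404; SL = ⌊$35,310/2⌋ = $17,655 → take DB $22,404. Book value $33,606.
Year 5 (final): $33,606 − $20,700 = $12,906. Book value $20,700.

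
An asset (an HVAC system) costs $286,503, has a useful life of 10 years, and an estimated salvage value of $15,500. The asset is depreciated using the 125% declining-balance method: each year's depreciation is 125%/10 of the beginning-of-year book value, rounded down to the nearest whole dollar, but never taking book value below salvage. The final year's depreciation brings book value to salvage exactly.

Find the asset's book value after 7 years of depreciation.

$112,511

Depreciable base = $286,503 − $15,500 = $271,003.
Year 1: ⌊$286,503 × 125%/10⌋ = $35,812. Book value $250,691.
Year 2: ⌊$250,691 × 125%/10⌋ = $31,336. Book value $219,355.
Year 3: ⌊$219,355 × 125%/10⌋ = $27,419. Book value $191,936.
Year 4: ⌊$191,936 × 125%/10⌋ = $23,992. Book value $167,944.
Year 5: ⌊$167,944 × 125%/10⌋ = $20,993. Book value $146,951.
Year 6: ⌊$146,951 × 125%/10⌋ = $18,368. Book value $128,583.
Year 7: ⌊$128,583 × 125%/10⌋ = $16,072. Book value $112,511.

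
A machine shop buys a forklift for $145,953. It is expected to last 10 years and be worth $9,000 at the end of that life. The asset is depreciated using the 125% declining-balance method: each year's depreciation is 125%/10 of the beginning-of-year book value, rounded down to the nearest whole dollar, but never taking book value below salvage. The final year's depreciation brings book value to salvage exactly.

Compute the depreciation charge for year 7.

$8,188

Depreciable base = $145,953 − $9,000 = $136,953.
Year 1: ⌊$145,953 × 125%/10⌋ = $18,244. Book value $127,709.
Year 2: ⌊$127,709 × 125%/10⌋ = $15,963. Book value $111,746.
Year 3: ⌊$111,746 × 125%/10⌋ = $13,968. Book value $97,778.
Year 4: ⌊$97,778 × 125%/10⌋ = $12,222. Book value $85,556.
Year 5: ⌊$85,556 × 125%/10⌋ = $10,694. Book value $74,862.
Year 6: ⌊$74,862 × 125%/10⌋ = $9,357. Book value $65,505.
Year 7: ⌊$65,505 × 125%/10⌋ = $8,188. Book value $57,317.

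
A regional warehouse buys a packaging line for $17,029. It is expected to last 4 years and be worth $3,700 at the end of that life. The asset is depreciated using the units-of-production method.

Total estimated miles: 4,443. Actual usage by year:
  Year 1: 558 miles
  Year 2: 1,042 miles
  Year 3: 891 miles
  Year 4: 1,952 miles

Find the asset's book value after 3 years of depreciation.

$9,556

Depreciable base = $17,029 − $3,700 = $13,329.
Rate = $13,329 / 4,443 miles = $3 per mile.
Year 1: 558 × $3 = $1,674. Book value $15,355.
Year 2: 1,042 × $3 = $3,126. Book value $12,229.
Year 3: 891 × $3 = $2,673. Book value $9,556.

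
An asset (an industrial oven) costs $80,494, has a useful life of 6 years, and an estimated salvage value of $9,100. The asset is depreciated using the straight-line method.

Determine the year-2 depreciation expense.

$11,899

Depreciable base = $80,494 − $9,100 = $71,394.
Annual expense = $71,394 / 6 = $11,899.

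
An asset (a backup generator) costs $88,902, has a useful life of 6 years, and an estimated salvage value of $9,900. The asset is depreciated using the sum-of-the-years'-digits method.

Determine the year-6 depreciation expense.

Depreciable base = $88,902 − $9,900 = $79,002.
Sum of the years' digits = 6+5+4+3+2+1 = 21.
Year 1: $79,002 × 6/21 = $22,572. Book value $66,330.
Year 2: $79,002 × 5/21 = $18,810. Book value $47,520.
Year 3: $79,002 × 4/21 = $15,048. Book value $32,472.
Year 4: $79,002 × 3/21 = $11,286. Book value $21,186.
Year 5: $79,002 × 2/21 = $7,524. Book value $13,662.
Year 6: $79,002 × 1/21 = $3,762. Book value $9,900.

$3,762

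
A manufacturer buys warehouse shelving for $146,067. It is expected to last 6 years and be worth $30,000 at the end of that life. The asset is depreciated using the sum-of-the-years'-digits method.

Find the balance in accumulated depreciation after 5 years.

Depreciable base = $146,067 − $30,000 = $116,067.
Sum of the years' digits = 6+5+4+3+2+1 = 21.
Year 1: $116,067 × 6/21 = $33,162. Book value $112,905.
Year 2: $116,067 × 5/21 = $27,635. Book value $85,270.
Year 3: $116,067 × 4/21 = $22,108. Book value $63,162.
Year 4: $116,067 × 3/21 = $16,581. Book value $46,581.
Year 5: $116,067 × 2/21 = $11,054. Book value $35,527.
Accumulated through year 5 = $146,067 − $35,527 = $110,540.

$110,540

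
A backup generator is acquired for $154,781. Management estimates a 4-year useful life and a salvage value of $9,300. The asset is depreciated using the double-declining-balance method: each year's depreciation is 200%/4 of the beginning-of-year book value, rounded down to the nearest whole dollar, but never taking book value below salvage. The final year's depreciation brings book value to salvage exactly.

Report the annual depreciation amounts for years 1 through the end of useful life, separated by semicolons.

$77,390; $38,695; $19,348; $10,048

Depreciable base = $154,781 − $9,300 = $145,481.
Year 1: ⌊$154,781 × 200%/4⌋ = $77,390. Book value $77,391.
Year 2: ⌊$77,391 × 200%/4⌋ = $38,695. Book value $38,696.
Year 3: ⌊$38,696 × 200%/4⌋ = $19,348. Book value $19,348.
Year 4 (final): $19,348 − $9,300 = $10,048. Book value $9,300.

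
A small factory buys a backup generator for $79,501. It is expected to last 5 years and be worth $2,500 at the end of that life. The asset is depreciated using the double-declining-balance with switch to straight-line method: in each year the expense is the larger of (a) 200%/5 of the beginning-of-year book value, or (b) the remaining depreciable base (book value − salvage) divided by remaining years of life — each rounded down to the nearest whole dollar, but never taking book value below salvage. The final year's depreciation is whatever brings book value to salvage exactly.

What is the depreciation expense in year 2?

Depreciable base = $79,501 − $2,500 = $77,001.
Year 1: DB = ⌊$79,501 × 200%/5⌋ = $31,800; SL = ⌊$77,001/5⌋ = $15,400 → take DB $31,800. Book value $47,701.
Year 2: DB = ⌊$47,701 × 200%/5⌋ = $19,080; SL = ⌊$45,201/4⌋ = $11,300 → take DB $19,080. Book value $28,621.

$19,080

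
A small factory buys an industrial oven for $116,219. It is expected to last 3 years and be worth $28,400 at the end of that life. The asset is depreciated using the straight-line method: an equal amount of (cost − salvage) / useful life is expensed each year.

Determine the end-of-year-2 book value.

$57,673

Depreciable base = $116,219 − $28,400 = $87,819.
Annual expense = $87,819 / 3 = $29,273.
End of year 1: book value $86,946.
End of year 2: book value $57,673.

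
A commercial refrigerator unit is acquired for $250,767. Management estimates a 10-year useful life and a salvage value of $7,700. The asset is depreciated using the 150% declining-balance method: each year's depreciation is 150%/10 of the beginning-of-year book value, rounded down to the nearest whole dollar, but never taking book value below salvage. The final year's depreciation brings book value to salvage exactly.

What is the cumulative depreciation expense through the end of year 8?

$182,433

Depreciable base = $250,767 − $7,700 = $243,067.
Year 1: ⌊$250,767 × 150%/10⌋ = $37,615. Book value $213,152.
Year 2: ⌊$213,152 × 150%/10⌋ = $31,972. Book value $181,180.
Year 3: ⌊$181,180 × 150%/10⌋ = $27,177. Book value $154,003.
Year 4: ⌊$154,003 × 150%/10⌋ = $23,100. Book value $130,903.
Year 5: ⌊$130,903 × 150%/10⌋ = $19,635. Book value $111,268.
Year 6: ⌊$111,268 × 150%/10⌋ = $16,690. Book value $94,578.
Year 7: ⌊$94,578 × 150%/10⌋ = $14,186. Book value $80,392.
Year 8: ⌊$80,392 × 150%/10⌋ = $12,058. Book value $68,334.
Accumulated through year 8 = $250,767 − $68,334 = $182,433.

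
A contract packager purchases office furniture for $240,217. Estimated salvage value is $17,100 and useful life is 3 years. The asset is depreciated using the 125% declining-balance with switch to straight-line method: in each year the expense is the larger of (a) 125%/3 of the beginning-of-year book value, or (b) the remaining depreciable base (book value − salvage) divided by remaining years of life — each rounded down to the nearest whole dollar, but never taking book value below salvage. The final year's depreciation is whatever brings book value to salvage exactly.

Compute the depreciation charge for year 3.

$61,514

Depreciable base = $240,217 − $17,100 = $223,117.
Year 1: DB = ⌊$240,217 × 125%/3⌋ = $100,090; SL = ⌊$223,117/3⌋ = $74,372 → take DB $100,090. Book value $140,127.
Year 2: DB = ⌊$140,127 × 125%/3⌋ = $58,386; SL = ⌊$123,027/2⌋ = $61,513 → take SL $61,513. Book value $78,614.
Year 3 (final): $78,614 − $17,100 = $61,514. Book value $17,100.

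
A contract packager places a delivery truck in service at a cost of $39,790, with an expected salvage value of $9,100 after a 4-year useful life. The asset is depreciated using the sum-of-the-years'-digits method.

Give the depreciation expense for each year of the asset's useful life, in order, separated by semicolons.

Depreciable base = $39,790 − $9,100 = $30,690.
Sum of the years' digits = 4+3+2+1 = 10.
Year 1: $30,690 × 4/10 = $12,276. Book value $27,514.
Year 2: $30,690 × 3/10 = $9,207. Book value $18,307.
Year 3: $30,690 × 2/10 = $6,138. Book value $12,169.
Year 4: $30,690 × 1/10 = $3,069. Book value $9,100.

$12,276; $9,207; $6,138; $3,069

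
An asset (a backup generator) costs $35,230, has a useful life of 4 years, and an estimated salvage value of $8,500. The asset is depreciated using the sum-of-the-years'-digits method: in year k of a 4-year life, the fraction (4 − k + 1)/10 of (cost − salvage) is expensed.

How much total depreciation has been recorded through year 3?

Depreciable base = $35,230 − $8,500 = $26,730.
Sum of the years' digits = 4+3+2+1 = 10.
Year 1: $26,730 × 4/10 = $10,692. Book value $24,538.
Year 2: $26,730 × 3/10 = $8,019. Book value $16,519.
Year 3: $26,730 × 2/10 = $5,346. Book value $11,173.
Accumulated through year 3 = $35,230 − $11,173 = $24,057.

$24,057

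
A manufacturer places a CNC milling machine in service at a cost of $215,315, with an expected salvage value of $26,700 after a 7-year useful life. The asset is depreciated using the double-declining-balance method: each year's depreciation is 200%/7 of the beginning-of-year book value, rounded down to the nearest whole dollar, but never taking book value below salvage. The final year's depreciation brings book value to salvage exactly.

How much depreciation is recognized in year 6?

Depreciable base = $215,315 − $26,700 = $188,615.
Year 1: ⌊$215,315 × 200%/7⌋ = $61,518. Book value $153,797.
Year 2: ⌊$153,797 × 200%/7⌋ = $43,942. Book value $109,855.
Year 3: ⌊$109,855 × 200%/7⌋ = $31,387. Book value $78,468.
Year 4: ⌊$78,468 × 200%/7⌋ = $22,419. Book value $56,049.
Year 5: ⌊$56,049 × 200%/7⌋ = $16,014. Book value $40,035.
Year 6: ⌊$40,035 × 200%/7⌋ = $11,438. Book value $28,597.

$11,438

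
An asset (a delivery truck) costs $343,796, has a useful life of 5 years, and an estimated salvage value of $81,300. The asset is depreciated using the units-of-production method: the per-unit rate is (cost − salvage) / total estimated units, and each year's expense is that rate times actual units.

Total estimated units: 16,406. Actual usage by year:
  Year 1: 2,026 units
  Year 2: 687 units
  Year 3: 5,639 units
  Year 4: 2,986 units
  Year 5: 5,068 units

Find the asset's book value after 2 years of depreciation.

$300,388

Depreciable base = $343,796 − $81,300 = $262,496.
Rate = $262,496 / 16,406 units = $16 per unit.
Year 1: 2,026 × $16 = $32,416. Book value $311,380.
Year 2: 687 × $16 = $10,992. Book value $300,388.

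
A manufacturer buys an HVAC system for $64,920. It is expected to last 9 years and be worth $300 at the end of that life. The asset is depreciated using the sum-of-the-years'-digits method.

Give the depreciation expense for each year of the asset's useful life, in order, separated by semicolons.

Depreciable base = $64,920 − $300 = $64,620.
Sum of the years' digits = 9+8+7+6+5+4+3+2+1 = 45.
Year 1: $64,620 × 9/45 = $12,924. Book value $51,996.
Year 2: $64,620 × 8/45 = $11,488. Book value $40,508.
Year 3: $64,620 × 7/45 = $10,052. Book value $30,456.
Year 4: $64,620 × 6/45 = $8,616. Book value $21,840.
Year 5: $64,620 × 5/45 = $7,180. Book value $14,660.
Year 6: $64,620 × 4/45 = $5,744. Book value $8,916.
Year 7: $64,620 × 3/45 = $4,308. Book value $4,608.
Year 8: $64,620 × 2/45 = $2,872. Book value $1,736.
Year 9: $64,620 × 1/45 = $1,436. Book value $300.

$12,924; $11,488; $10,052; $8,616; $7,180; $5,744; $4,308; $2,872; $1,436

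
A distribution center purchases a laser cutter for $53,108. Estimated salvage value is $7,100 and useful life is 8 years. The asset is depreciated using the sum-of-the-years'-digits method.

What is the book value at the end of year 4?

Depreciable base = $53,108 − $7,100 = $46,008.
Sum of the years' digits = 8+7+6+5+4+3+2+1 = 36.
Year 1: $46,008 × 8/36 = $10,224. Book value $42,884.
Year 2: $46,008 × 7/36 = $8,946. Book value $33,938.
Year 3: $46,008 × 6/36 = $7,668. Book value $26,270.
Year 4: $46,008 × 5/36 = $6,390. Book value $19,880.

$19,880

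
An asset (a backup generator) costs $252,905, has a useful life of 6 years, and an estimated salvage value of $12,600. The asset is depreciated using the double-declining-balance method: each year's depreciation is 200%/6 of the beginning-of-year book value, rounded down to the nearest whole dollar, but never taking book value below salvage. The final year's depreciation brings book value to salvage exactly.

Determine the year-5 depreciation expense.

$16,652

Depreciable base = $252,905 − $12,600 = $240,305.
Year 1: ⌊$252,905 × 200%/6⌋ = $84,301. Book value $168,604.
Year 2: ⌊$168,604 × 200%/6⌋ = $56,201. Book value $112,403.
Year 3: ⌊$112,403 × 200%/6⌋ = $37,467. Book value $74,936.
Year 4: ⌊$74,936 × 200%/6⌋ = $24,978. Book value $49,958.
Year 5: ⌊$49,958 × 200%/6⌋ = $16,652. Book value $33,306.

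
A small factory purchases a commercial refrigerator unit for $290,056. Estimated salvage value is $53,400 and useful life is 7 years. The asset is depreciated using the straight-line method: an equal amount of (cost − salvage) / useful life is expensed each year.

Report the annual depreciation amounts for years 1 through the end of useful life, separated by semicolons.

Depreciable base = $290,056 − $53,400 = $236,656.
Annual expense = $236,656 / 7 = $33,808.
End of year 1: book value $256,248.
End of year 2: book value $222,440.
End of year 3: book value $188,632.
End of year 4: book value $154,824.
End of year 5: book value $121,016.
End of year 6: book value $87,208.
End of year 7: book value $53,400.

$33,808; $33,808; $33,808; $33,808; $33,808; $33,808; $33,808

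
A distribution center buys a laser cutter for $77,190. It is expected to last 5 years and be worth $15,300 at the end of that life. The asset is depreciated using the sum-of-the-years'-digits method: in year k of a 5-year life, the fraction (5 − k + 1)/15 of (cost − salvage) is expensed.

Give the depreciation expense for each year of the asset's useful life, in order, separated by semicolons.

$20,630; $16,504; $12,378; $8,252; $4,126

Depreciable base = $77,190 − $15,300 = $61,890.
Sum of the years' digits = 5+4+3+2+1 = 15.
Year 1: $61,890 × 5/15 = $20,630. Book value $56,560.
Year 2: $61,890 × 4/15 = $16,504. Book value $40,056.
Year 3: $61,890 × 3/15 = $12,378. Book value $27,678.
Year 4: $61,890 × 2/15 = $8,252. Book value $19,426.
Year 5: $61,890 × 1/15 = $4,126. Book value $15,300.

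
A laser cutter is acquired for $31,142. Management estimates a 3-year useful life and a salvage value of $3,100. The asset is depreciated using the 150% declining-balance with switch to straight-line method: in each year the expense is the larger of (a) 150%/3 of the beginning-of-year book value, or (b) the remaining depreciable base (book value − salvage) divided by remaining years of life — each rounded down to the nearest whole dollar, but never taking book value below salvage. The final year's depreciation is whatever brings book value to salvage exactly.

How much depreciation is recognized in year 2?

$7,785

Depreciable base = $31,142 − $3,100 = $28,042.
Year 1: DB = ⌊$31,142 × 150%/3⌋ = $15,571; SL = ⌊$28,042/3⌋ = $9,347 → take DB $15,571. Book value $15,571.
Year 2: DB = ⌊$15,571 × 150%/3⌋ = $7,785; SL = ⌊$12,471/2⌋ = $6,235 → take DB $7,785. Book value $7,786.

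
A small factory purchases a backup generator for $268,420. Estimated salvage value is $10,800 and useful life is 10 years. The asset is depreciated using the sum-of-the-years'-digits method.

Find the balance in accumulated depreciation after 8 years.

Depreciable base = $268,420 − $10,800 = $257,620.
Sum of the years' digits = 10+9+8+7+6+5+4+3+2+1 = 55.
Year 1: $257,620 × 10/55 = $46,840. Book value $221,580.
Year 2: $257,620 × 9/55 = $42,156. Book value $179,424.
Year 3: $257,620 × 8/55 = $37,472. Book value $141,952.
Year 4: $257,620 × 7/55 = $32,788. Book value $109,164.
Year 5: $257,620 × 6/55 = $28,104. Book value $81,060.
Year 6: $257,620 × 5/55 = $23,420. Book value $57,640.
Year 7: $257,620 × 4/55 = $18,736. Book value $38,904.
Year 8: $257,620 × 3/55 = $14,052. Book value $24,852.
Accumulated through year 8 = $268,420 − $24,852 = $243,568.

$243,568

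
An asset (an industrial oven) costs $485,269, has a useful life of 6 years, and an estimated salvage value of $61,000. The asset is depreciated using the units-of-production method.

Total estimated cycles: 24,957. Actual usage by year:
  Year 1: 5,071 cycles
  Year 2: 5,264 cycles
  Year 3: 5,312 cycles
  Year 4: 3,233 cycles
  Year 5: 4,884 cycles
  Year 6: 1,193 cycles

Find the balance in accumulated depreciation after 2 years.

$175,695

Depreciable base = $485,269 − $61,000 = $424,269.
Rate = $424,269 / 24,957 cycles = $17 per cycle.
Year 1: 5,071 × $17 = $86,207. Book value $399,062.
Year 2: 5,264 × $17 = $89,488. Book value $309,574.
Accumulated through year 2 = $485,269 − $309,574 = $175,695.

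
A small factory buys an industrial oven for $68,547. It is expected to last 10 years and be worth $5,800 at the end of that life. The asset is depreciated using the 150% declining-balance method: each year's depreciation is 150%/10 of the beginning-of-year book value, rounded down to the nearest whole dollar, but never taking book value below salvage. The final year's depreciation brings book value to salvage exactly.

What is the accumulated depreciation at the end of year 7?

$46,570

Depreciable base = $68,547 − $5,800 = $62,747.
Year 1: ⌊$68,547 × 150%/10⌋ = $10,282. Book value $58,265.
Year 2: ⌊$58,265 × 150%/10⌋ = $8,739. Book value $49,526.
Year 3: ⌊$49,526 × 150%/10⌋ = $7,428. Book value $42,098.
Year 4: ⌊$42,098 × 150%/10⌋ = $6,314. Book value $35,784.
Year 5: ⌊$35,784 × 150%/10⌋ = $5,367. Book value $30,417.
Year 6: ⌊$30,417 × 150%/10⌋ = $4,562. Book value $25,855.
Year 7: ⌊$25,855 × 150%/10⌋ = $3,878. Book value $21,977.
Accumulated through year 7 = $68,547 − $21,977 = $46,570.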